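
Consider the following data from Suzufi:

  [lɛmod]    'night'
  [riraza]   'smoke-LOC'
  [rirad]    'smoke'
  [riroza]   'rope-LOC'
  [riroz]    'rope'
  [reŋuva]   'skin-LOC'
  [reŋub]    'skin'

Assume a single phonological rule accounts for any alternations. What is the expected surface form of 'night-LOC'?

The stem for 'smoke' ends in [z] in [riraza] but [d] in [rirad].
Compare 'rope', with invariant [z] in [riroza] and [riroz]: an analysis with underlying /z/ and a rule producing [d] in isolation would wrongly predict alternation here too.
So /d/ is underlying, and a rule of intervocalic spirantization — voiced stops become fricatives between vowels — gives [z].
The one attested form of 'night', [lɛmod], shows underlying /lɛmod/. Applying the same rule between vowels gives [lɛmoza].

[lɛmoza]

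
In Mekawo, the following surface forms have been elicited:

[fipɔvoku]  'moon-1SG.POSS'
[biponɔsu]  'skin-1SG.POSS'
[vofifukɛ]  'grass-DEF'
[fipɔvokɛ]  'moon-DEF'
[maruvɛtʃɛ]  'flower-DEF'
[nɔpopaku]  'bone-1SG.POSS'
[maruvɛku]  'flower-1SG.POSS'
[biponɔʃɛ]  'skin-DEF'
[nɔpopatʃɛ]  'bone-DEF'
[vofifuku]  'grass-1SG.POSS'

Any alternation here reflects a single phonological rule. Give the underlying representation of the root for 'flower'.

/maruvɛtʃ/

The stem for 'flower' ends in [tʃ] in [maruvɛtʃɛ] but [k] in [maruvɛku].
The stem 'moon' ([fipɔvokɛ], [fipɔvoku]) shows [k] unchanged in both environments, so [k] cannot be basic with [tʃ] derived before the DEF suffix.
The alternation reflects depalatalization: palato-alveolar /tʃ/ and /ʃ/ become [k] and [s] when no front vowel follows. /tʃ/ is underlying.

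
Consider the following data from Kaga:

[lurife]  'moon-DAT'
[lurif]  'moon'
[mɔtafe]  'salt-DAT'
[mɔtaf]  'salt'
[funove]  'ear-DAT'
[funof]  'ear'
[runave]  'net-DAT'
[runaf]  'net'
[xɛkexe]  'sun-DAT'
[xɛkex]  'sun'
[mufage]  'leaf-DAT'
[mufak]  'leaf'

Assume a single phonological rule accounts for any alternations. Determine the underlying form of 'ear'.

/funov/

The root 'ear' surfaces as [funove] and [funof], with a stem-final [v] ~ [f] alternation.
The stem 'moon' ([lurife], [lurif]) shows [f] unchanged in both environments, so [f] cannot be basic with [v] derived before the DAT suffix.
The underlying segment must be /v/; voiced obstruents become voiceless word-finally, yielding [f] there.
Hence 'ear' is /funov/ underlyingly.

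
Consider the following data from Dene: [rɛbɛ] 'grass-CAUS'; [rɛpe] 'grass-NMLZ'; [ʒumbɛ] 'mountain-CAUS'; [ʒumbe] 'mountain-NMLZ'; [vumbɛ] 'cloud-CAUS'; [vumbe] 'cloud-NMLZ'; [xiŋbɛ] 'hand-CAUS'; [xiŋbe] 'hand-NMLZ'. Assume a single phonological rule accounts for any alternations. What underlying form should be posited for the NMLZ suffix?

The NMLZ morpheme has two allomorphs, [-be] and [-pe].
By contrast the CAUS suffix keeps its initial [b] throughout — that segment must be underlying.
So the underlying form is /-pe/, and voiceless stops become voiced after a nasal.

/-pe/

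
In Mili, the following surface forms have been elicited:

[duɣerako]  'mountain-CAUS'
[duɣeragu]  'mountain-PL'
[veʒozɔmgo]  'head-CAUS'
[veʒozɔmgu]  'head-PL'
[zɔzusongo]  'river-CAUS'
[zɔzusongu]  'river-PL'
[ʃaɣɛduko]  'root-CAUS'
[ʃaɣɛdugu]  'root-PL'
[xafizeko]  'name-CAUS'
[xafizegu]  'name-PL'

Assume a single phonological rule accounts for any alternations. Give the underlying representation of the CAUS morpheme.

/-ko/

The CAUS suffix surfaces as [-go] and [-ko], depending on the final segment of the stem.
By contrast the PL suffix keeps its initial [g] throughout — that segment must be underlying.
The CAUS suffix is therefore /-ko/ underlyingly, with post-nasal voicing: voiceless stops become voiced after a nasal.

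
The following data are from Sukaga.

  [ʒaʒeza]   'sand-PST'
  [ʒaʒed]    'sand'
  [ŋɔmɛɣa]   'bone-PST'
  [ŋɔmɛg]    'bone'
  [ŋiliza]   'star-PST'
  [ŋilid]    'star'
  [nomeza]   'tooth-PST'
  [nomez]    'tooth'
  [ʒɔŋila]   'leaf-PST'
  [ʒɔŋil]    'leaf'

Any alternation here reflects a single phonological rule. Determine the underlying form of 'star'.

'star' shows [z] ~ [d] at the end of the stem ([ŋiliza] vs [ŋilid]).
The stem 'tooth' ([nomeza], [nomez]) shows [z] unchanged in both environments, so [z] cannot be basic with [d] derived in isolation.
So /d/ is underlying, and a rule of intervocalic spirantization — voiced stops become fricatives between vowels — gives [z].
The underlying form of 'star' is therefore /ŋilid/.

/ŋilid/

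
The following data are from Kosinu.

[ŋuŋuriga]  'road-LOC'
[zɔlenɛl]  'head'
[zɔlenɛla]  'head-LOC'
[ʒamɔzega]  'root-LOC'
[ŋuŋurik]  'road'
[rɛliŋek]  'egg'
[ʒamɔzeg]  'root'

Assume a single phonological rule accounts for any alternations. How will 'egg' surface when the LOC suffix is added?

'road' shows [k] ~ [g] at the end of the stem ([ŋuŋurik] vs [ŋuŋuriga]).
Compare 'root', with invariant [g] in [ʒamɔzeg] and [ʒamɔzega]: an analysis with underlying /g/ and a rule producing [k] in isolation would wrongly predict alternation here too.
The underlying segment must be /k/; voiceless stops become voiced between vowels, yielding [g] there.
The one attested form of 'egg', [rɛliŋek], shows underlying /rɛliŋek/. Applying the same rule between vowels gives [rɛliŋega].

[rɛliŋega]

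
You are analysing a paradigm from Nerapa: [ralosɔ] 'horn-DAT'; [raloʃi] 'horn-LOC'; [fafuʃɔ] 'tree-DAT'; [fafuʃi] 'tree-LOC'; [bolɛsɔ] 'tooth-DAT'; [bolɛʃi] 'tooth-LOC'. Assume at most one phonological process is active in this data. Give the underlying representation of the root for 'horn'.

/ralos/

In [ralosɔ] and [raloʃi] the final segment of 'horn' alternates: [s] ~ [ʃ].
The stem 'tree' ([fafuʃɔ], [fafuʃi]) shows [ʃ] unchanged in both environments, so [ʃ] cannot be basic with [s] derived before the DAT suffix.
The underlying segment must be /s/; /s/ becomes palato-alveolar [ʃ] before a front vowel, yielding [ʃ] there.
So 'horn' = /ralos/.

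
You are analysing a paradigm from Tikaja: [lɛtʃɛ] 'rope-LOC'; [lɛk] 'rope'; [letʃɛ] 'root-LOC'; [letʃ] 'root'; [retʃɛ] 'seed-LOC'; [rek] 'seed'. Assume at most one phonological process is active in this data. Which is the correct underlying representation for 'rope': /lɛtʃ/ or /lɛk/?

/lɛk/

'rope' shows [tʃ] ~ [k] at the end of the stem ([lɛtʃɛ] vs [lɛk]).
But 'root' keeps [tʃ] in both environments ([letʃɛ], [letʃ]), so there is no rule changing /tʃ/ to [k] in isolation.
The alternation reflects palatalization before a front vowel: /k/ becomes palato-alveolar [tʃ] before a front vowel. /k/ is underlying.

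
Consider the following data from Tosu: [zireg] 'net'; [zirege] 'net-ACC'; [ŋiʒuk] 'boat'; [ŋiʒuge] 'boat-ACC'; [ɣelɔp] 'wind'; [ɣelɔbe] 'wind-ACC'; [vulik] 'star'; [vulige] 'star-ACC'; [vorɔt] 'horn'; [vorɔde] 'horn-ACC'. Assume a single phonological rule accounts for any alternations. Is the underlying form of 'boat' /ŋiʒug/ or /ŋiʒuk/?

In [ŋiʒuk] and [ŋiʒuge] the final segment of 'boat' alternates: [k] ~ [g].
Compare 'net', with invariant [g] in [zireg] and [zirege]: an analysis with underlying /g/ and a rule producing [k] in isolation would wrongly predict alternation here too.
Therefore /k/ is basic and [g] is derived by intervocalic voicing (voiceless stops become voiced between vowels).

/ŋiʒuk/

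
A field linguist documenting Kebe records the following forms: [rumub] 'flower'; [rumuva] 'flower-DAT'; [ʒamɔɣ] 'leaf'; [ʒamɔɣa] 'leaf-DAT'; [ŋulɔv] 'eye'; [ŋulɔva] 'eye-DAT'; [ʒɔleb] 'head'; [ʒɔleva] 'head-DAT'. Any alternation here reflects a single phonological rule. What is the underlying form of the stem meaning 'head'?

The stem for 'head' ends in [b] in [ʒɔleb] but [v] in [ʒɔleva].
But 'eye' keeps [v] in both environments ([ŋulɔv], [ŋulɔva]), so there is no rule changing /v/ to [b] in isolation.
The underlying segment must be /b/; voiced stops become fricatives between vowels, yielding [v] there.

/ʒɔleb/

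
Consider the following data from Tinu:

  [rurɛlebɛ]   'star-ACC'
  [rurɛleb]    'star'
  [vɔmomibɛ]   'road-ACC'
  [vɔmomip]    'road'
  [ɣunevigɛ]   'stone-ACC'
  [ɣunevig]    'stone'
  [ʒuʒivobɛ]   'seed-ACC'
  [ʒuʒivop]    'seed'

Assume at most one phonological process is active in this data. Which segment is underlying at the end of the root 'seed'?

/p/

The root 'seed' surfaces as [ʒuʒivobɛ] and [ʒuʒivop], with a stem-final [b] ~ [p] alternation.
If /b/ were underlying and a rule turned it into [p] in isolation, 'star' would also alternate; but it has [b] in both [rurɛlebɛ] and [rurɛleb].
So /p/ is underlying, and a rule of intervocalic voicing — voiceless stops become voiced between vowels — gives [b].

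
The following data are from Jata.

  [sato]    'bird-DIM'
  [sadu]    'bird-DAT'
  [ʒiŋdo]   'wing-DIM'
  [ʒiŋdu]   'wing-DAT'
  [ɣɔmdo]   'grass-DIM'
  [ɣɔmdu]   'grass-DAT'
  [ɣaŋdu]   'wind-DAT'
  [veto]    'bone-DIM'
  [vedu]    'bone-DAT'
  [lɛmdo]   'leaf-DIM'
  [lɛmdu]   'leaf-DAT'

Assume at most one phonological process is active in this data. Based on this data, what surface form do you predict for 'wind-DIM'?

[ɣaŋdo]

The DIM morpheme has two allomorphs, [-do] and [-to].
By contrast the DAT suffix keeps its initial [d] throughout — that segment must be underlying.
So the underlying form is /-to/, and voiceless stops become voiced after a nasal.
After 'wind', which ends in a nasal, the suffix surfaces as [-do], giving [ɣaŋdo].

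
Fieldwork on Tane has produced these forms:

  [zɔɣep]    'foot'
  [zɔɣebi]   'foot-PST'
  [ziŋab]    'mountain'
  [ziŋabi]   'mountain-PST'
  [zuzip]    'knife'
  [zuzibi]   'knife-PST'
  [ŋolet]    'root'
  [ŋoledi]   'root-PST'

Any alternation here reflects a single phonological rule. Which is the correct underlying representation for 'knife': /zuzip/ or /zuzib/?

/zuzip/

The root 'knife' surfaces as [zuzip] and [zuzibi], with a stem-final [p] ~ [b] alternation.
But 'mountain' keeps [b] in both environments ([ziŋab], [ziŋabi]), so there is no rule changing /b/ to [p] in isolation.
So /p/ is underlying, and a rule of intervocalic voicing — voiceless stops become voiced between vowels — gives [b].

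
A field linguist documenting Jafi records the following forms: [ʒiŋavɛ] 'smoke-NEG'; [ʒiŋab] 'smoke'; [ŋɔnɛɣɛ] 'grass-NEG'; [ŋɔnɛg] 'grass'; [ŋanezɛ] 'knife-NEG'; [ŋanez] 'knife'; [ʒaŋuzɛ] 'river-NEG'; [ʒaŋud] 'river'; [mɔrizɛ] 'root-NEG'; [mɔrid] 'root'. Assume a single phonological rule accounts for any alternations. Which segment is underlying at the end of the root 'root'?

The root 'root' surfaces as [mɔrizɛ] and [mɔrid], with a stem-final [z] ~ [d] alternation.
But 'knife' keeps [z] in both environments ([ŋanezɛ], [ŋanez]), so there is no rule changing /z/ to [d] in isolation.
Therefore /d/ is basic and [z] is derived by intervocalic spirantization (voiced stops become fricatives between vowels).

/d/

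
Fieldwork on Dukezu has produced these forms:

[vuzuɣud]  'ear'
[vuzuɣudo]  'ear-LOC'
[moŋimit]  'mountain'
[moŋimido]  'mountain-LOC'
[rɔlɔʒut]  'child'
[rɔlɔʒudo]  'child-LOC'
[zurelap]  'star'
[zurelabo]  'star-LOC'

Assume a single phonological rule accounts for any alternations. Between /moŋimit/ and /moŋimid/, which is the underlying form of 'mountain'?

/moŋimit/

The root 'mountain' surfaces as [moŋimit] and [moŋimido], with a stem-final [t] ~ [d] alternation.
Compare 'ear', with invariant [d] in [vuzuɣud] and [vuzuɣudo]: an analysis with underlying /d/ and a rule producing [t] in isolation would wrongly predict alternation here too.
The underlying segment must be /t/; voiceless stops become voiced between vowels, yielding [d] there.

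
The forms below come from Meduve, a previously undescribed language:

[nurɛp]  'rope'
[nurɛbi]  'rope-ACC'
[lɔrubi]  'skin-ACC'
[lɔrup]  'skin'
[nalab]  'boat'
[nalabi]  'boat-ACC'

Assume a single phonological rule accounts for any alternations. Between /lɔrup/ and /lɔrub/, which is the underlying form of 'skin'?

/lɔrup/

In [lɔrup] and [lɔrubi] the final segment of 'skin' alternates: [p] ~ [b].
If /b/ were underlying and a rule turned it into [p] in isolation, 'boat' would also alternate; but it has [b] in both [nalab] and [nalabi].
The alternation reflects intervocalic voicing: voiceless stops become voiced between vowels. /p/ is underlying.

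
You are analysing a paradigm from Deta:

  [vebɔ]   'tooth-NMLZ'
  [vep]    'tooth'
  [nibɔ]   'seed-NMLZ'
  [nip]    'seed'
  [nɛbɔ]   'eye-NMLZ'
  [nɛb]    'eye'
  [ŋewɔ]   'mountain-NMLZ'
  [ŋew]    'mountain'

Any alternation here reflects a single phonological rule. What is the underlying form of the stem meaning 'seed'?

/nip/

In [nibɔ] and [nip] the final segment of 'seed' alternates: [b] ~ [p].
If /b/ were underlying and a rule turned it into [p] in isolation, 'eye' would also alternate; but it has [b] in both [nɛbɔ] and [nɛb].
So /p/ is underlying, and a rule of intervocalic voicing — voiceless stops become voiced between vowels — gives [b].
So 'seed' = /nip/.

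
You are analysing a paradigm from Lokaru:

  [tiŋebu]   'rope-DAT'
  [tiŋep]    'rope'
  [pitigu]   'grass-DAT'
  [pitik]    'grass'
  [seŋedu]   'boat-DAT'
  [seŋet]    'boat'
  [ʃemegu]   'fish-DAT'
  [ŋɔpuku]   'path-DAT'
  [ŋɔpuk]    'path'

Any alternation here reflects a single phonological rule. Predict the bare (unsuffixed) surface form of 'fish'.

[ʃemek]

The root 'grass' surfaces as [pitigu] and [pitik], with a stem-final [g] ~ [k] alternation.
Compare 'path', with invariant [k] in [ŋɔpuku] and [ŋɔpuk]: an analysis with underlying /k/ and a rule producing [g] before the DAT suffix would wrongly predict alternation here too.
The underlying segment must be /g/; voiced obstruents become voiceless word-finally, yielding [k] there.
The one attested form of 'fish', [ʃemegu], shows underlying /ʃemeg/. Applying the same rule word-finally gives [ʃemek].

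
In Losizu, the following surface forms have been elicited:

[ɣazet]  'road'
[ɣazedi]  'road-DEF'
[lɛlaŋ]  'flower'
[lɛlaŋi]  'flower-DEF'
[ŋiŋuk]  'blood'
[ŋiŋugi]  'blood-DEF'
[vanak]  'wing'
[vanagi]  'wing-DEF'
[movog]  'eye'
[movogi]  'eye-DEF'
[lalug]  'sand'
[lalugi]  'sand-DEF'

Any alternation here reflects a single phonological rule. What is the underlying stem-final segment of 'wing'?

/k/

The stem for 'wing' ends in [k] in [vanak] but [g] in [vanagi].
But 'sand' keeps [g] in both environments ([lalug], [lalugi]), so there is no rule changing /g/ to [k] in isolation.
The alternation reflects intervocalic voicing: voiceless stops become voiced between vowels. /k/ is underlying.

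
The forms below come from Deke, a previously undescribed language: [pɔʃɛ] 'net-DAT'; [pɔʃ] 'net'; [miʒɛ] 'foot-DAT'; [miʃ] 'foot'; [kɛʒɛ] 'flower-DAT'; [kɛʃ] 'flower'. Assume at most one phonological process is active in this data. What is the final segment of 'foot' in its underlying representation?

'foot' shows [ʒ] ~ [ʃ] at the end of the stem ([miʒɛ] vs [miʃ]).
Compare 'net', with invariant [ʃ] in [pɔʃɛ] and [pɔʃ]: an analysis with underlying /ʃ/ and a rule producing [ʒ] before the DAT suffix would wrongly predict alternation here too.
The underlying segment must be /ʒ/; voiced obstruents become voiceless word-finally, yielding [ʃ] there.

/ʒ/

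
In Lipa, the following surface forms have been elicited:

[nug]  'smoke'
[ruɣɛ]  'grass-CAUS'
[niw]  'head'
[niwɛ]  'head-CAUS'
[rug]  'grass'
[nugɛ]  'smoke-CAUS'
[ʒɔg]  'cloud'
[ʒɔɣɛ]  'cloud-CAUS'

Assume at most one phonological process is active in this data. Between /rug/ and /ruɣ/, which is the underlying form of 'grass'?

/ruɣ/

The root 'grass' surfaces as [ruɣɛ] and [rug], with a stem-final [ɣ] ~ [g] alternation.
If /g/ were underlying and a rule turned it into [ɣ] before the CAUS suffix, 'smoke' would also alternate; but it has [g] in both [nugɛ] and [nug].
The underlying segment must be /ɣ/; voiced fricatives become stops word-finally, yielding [g] there.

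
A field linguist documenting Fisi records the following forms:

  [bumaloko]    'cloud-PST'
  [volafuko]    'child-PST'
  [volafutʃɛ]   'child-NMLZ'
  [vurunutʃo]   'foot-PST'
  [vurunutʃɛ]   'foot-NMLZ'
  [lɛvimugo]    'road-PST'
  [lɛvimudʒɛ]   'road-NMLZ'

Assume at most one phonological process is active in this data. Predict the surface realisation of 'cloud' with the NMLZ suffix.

[bumalotʃɛ]

'child' shows [k] ~ [tʃ] at the end of the stem ([volafuko] vs [volafutʃɛ]).
If /tʃ/ were underlying and a rule turned it into [k] before the PST suffix, 'foot' would also alternate; but it has [tʃ] in both [vurunutʃo] and [vurunutʃɛ].
The alternation reflects palatalization before a front vowel: /k/ and /g/ become palato-alveolar [tʃ] and [dʒ] before a front vowel. /k/ is underlying.
The one attested form of 'cloud', [bumaloko], shows underlying /bumalok/. Applying the same rule before a front vowel gives [bumalotʃɛ].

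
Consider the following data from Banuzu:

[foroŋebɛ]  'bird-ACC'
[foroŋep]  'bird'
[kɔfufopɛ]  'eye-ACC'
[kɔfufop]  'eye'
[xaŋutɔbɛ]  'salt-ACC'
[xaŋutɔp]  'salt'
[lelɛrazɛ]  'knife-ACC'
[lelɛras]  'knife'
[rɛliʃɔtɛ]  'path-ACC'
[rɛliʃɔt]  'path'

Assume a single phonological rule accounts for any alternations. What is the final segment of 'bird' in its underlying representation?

'bird' shows [b] ~ [p] at the end of the stem ([foroŋebɛ] vs [foroŋep]).
If /p/ were underlying and a rule turned it into [b] before the ACC suffix, 'eye' would also alternate; but it has [p] in both [kɔfufopɛ] and [kɔfufop].
The alternation reflects word-final obstruent devoicing: voiced obstruents become voiceless word-finally. /b/ is underlying.

/b/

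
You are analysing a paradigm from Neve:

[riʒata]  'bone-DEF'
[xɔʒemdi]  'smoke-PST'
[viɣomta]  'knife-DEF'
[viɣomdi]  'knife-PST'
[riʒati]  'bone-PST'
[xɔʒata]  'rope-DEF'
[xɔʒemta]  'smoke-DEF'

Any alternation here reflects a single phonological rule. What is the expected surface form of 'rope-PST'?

The PST suffix surfaces as [-di] and [-ti], depending on the final segment of the stem.
By contrast the DEF suffix keeps its initial [t] throughout — that segment must be underlying.
So the underlying form is /-di/, and voiced stops become voiceless after a vowel.
After 'rope', which ends in a vowel, the suffix surfaces as [-ti], giving [xɔʒati].

[xɔʒati]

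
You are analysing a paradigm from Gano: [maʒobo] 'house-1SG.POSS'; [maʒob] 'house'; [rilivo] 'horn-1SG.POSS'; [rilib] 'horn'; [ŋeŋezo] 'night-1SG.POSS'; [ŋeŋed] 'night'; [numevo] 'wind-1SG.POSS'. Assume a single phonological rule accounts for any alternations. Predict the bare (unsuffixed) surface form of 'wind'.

[numeb]

'horn' shows [v] ~ [b] at the end of the stem ([rilivo] vs [rilib]).
If /b/ were underlying and a rule turned it into [v] before the 1SG.POSS suffix, 'house' would also alternate; but it has [b] in both [maʒobo] and [maʒob].
The underlying segment must be /v/; voiced fricatives become stops word-finally, yielding [b] there.
The one attested form of 'wind', [numevo], shows underlying /numev/. Applying the same rule word-finally gives [numeb].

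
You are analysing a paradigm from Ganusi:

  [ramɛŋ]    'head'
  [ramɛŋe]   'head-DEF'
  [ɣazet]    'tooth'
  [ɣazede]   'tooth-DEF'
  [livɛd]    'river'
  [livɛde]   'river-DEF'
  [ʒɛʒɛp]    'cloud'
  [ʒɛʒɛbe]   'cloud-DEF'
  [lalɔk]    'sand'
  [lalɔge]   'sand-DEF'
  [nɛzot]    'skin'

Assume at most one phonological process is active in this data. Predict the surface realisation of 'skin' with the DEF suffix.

'tooth' shows [t] ~ [d] at the end of the stem ([ɣazet] vs [ɣazede]).
But 'river' keeps [d] in both environments ([livɛd], [livɛde]), so there is no rule changing /d/ to [t] in isolation.
The underlying segment must be /t/; voiceless stops become voiced between vowels, yielding [d] there.
From [nɛzot] the stem 'skin' is /nɛzot/; between vowels this yields [nɛzode].

[nɛzode]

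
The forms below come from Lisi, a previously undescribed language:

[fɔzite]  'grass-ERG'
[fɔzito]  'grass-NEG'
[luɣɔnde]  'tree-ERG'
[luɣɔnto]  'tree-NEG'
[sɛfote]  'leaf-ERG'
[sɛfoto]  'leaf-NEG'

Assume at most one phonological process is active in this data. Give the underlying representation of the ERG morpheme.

The ERG suffix surfaces as [-de] and [-te], depending on the final segment of the stem.
The NEG suffix, which begins with [t], is invariant after every stem; so [t] is not altered by any rule here.
The ERG suffix is therefore /-de/ underlyingly, with post-vocalic devoicing: voiced stops become voiceless after a vowel.

/-de/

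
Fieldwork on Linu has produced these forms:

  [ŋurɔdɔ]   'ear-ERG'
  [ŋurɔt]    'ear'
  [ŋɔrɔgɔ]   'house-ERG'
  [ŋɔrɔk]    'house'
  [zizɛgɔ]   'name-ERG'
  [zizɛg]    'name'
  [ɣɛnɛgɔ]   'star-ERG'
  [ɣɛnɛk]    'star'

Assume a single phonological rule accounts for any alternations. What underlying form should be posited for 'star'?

/ɣɛnɛk/

In [ɣɛnɛgɔ] and [ɣɛnɛk] the final segment of 'star' alternates: [g] ~ [k].
Compare 'name', with invariant [g] in [zizɛgɔ] and [zizɛg]: an analysis with underlying /g/ and a rule producing [k] in isolation would wrongly predict alternation here too.
Therefore /k/ is basic and [g] is derived by intervocalic voicing (voiceless stops become voiced between vowels).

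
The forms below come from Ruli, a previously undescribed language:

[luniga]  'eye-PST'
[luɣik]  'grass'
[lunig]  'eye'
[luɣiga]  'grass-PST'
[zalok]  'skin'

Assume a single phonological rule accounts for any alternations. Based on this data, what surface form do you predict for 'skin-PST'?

[zaloga]

The stem for 'grass' ends in [k] in [luɣik] but [g] in [luɣiga].
But 'eye' keeps [g] in both environments ([lunig], [luniga]), so there is no rule changing /g/ to [k] in isolation.
Therefore /k/ is basic and [g] is derived by intervocalic voicing (voiceless stops become voiced between vowels).
From [zalok] the stem 'skin' is /zalok/; between vowels this yields [zaloga].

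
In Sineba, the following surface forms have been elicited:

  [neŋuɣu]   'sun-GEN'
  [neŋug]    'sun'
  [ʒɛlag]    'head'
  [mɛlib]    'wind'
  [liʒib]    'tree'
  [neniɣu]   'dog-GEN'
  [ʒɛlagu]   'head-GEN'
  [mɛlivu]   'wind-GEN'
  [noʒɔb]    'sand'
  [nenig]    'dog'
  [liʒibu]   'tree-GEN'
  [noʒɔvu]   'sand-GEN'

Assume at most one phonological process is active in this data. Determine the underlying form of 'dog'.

/neniɣ/

In [nenig] and [neniɣu] the final segment of 'dog' alternates: [g] ~ [ɣ].
If /g/ were underlying and a rule turned it into [ɣ] before the GEN suffix, 'head' would also alternate; but it has [g] in both [ʒɛlag] and [ʒɛlagu].
So /ɣ/ is underlying, and a rule of word-final hardening — voiced fricatives become stops word-finally — gives [g].
So 'dog' = /neniɣ/.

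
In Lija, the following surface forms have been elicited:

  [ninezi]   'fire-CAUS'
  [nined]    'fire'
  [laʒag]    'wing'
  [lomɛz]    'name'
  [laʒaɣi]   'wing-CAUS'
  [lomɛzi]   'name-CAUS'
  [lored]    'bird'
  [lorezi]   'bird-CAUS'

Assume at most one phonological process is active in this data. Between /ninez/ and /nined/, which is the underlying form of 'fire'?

In [nined] and [ninezi] the final segment of 'fire' alternates: [d] ~ [z].
If /z/ were underlying and a rule turned it into [d] in isolation, 'name' would also alternate; but it has [z] in both [lomɛz] and [lomɛzi].
The alternation reflects intervocalic spirantization: voiced stops become fricatives between vowels. /d/ is underlying.

/nined/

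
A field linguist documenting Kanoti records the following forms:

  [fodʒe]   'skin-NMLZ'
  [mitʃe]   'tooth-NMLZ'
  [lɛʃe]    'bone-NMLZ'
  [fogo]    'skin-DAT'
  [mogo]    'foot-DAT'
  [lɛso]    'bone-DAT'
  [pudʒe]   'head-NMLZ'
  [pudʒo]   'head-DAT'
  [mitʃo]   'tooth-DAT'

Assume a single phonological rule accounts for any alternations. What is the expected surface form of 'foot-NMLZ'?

[modʒe]

The stem for 'skin' ends in [g] in [fogo] but [dʒ] in [fodʒe].
But 'head' keeps [dʒ] in both environments ([pudʒo], [pudʒe]), so there is no rule changing /dʒ/ to [g] before the DAT suffix.
The underlying segment must be /g/; /g/ and /s/ become palato-alveolar [dʒ] and [ʃ] before a front vowel, yielding [dʒ] there.
The one attested form of 'foot', [mogo], shows underlying /mog/. Applying the same rule before a front vowel gives [modʒe].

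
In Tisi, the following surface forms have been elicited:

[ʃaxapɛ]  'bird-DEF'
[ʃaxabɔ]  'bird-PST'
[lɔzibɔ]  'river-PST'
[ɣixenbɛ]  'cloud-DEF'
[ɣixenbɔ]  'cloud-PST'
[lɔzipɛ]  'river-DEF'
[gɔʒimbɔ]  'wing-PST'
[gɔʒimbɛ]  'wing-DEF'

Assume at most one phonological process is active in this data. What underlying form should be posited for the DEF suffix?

/-pɛ/

The DEF suffix surfaces as [-bɛ] and [-pɛ], depending on the final segment of the stem.
By contrast the PST suffix keeps its initial [b] throughout — that segment must be underlying.
The DEF suffix is therefore /-pɛ/ underlyingly, with post-nasal voicing: voiceless stops become voiced after a nasal.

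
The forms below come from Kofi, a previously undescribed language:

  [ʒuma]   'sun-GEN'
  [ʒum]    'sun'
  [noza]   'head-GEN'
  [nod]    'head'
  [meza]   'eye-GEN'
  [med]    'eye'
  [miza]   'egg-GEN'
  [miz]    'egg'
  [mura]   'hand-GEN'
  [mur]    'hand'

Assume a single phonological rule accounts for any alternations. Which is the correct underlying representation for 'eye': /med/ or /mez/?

/med/

'eye' shows [z] ~ [d] at the end of the stem ([meza] vs [med]).
Compare 'egg', with invariant [z] in [miza] and [miz]: an analysis with underlying /z/ and a rule producing [d] in isolation would wrongly predict alternation here too.
The underlying segment must be /d/; voiced stops become fricatives between vowels, yielding [z] there.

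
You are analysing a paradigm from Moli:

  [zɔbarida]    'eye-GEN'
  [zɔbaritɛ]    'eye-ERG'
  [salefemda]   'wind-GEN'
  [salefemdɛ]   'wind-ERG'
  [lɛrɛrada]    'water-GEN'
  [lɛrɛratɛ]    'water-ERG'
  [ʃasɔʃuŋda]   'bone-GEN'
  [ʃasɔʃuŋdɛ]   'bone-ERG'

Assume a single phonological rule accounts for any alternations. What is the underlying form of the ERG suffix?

/-tɛ/

The ERG morpheme has two allomorphs, [-dɛ] and [-tɛ].
By contrast the GEN suffix keeps its initial [d] throughout — that segment must be underlying.
The ERG suffix is therefore /-tɛ/ underlyingly, with post-nasal voicing: voiceless stops become voiced after a nasal.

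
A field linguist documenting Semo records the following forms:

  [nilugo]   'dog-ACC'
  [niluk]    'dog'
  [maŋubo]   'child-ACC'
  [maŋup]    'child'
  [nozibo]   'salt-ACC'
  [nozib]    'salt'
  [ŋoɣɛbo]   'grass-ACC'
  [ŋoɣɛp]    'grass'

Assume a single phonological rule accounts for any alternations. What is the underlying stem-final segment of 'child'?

The stem for 'child' ends in [b] in [maŋubo] but [p] in [maŋup].
If /b/ were underlying and a rule turned it into [p] in isolation, 'salt' would also alternate; but it has [b] in both [nozibo] and [nozib].
Therefore /p/ is basic and [b] is derived by intervocalic voicing (voiceless stops become voiced between vowels).

/p/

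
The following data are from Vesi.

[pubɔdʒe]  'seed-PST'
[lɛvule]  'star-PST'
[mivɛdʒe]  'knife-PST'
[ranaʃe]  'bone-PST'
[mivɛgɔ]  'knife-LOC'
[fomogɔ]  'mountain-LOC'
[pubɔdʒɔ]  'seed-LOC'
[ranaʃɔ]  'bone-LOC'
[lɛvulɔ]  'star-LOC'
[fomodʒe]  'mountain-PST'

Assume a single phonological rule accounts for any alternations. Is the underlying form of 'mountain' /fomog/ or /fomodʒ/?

'mountain' shows [dʒ] ~ [g] at the end of the stem ([fomodʒe] vs [fomogɔ]).
Compare 'seed', with invariant [dʒ] in [pubɔdʒe] and [pubɔdʒɔ]: an analysis with underlying /dʒ/ and a rule producing [g] before the LOC suffix would wrongly predict alternation here too.
The underlying segment must be /g/; /g/ becomes palato-alveolar [dʒ] before a front vowel, yielding [dʒ] there.

/fomog/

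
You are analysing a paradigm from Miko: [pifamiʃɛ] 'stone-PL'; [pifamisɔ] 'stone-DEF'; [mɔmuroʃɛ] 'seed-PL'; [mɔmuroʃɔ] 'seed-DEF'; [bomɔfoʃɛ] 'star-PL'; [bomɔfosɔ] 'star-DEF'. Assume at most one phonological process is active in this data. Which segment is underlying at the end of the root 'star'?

/s/

The root 'star' surfaces as [bomɔfoʃɛ] and [bomɔfosɔ], with a stem-final [ʃ] ~ [s] alternation.
The stem 'seed' ([mɔmuroʃɛ], [mɔmuroʃɔ]) shows [ʃ] unchanged in both environments, so [ʃ] cannot be basic with [s] derived before the DEF suffix.
So /s/ is underlying, and a rule of palatalization before a front vowel — /s/ becomes palato-alveolar [ʃ] before a front vowel — gives [ʃ].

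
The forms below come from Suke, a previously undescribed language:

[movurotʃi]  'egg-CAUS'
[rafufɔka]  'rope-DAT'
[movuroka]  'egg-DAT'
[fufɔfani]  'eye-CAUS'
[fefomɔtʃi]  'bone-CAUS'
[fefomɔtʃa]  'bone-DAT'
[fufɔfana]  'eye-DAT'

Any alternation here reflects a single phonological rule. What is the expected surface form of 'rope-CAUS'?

[rafufɔtʃi]

The root 'egg' surfaces as [movurotʃi] and [movuroka], with a stem-final [tʃ] ~ [k] alternation.
Compare 'bone', with invariant [tʃ] in [fefomɔtʃi] and [fefomɔtʃa]: an analysis with underlying /tʃ/ and a rule producing [k] before the DAT suffix would wrongly predict alternation here too.
So /k/ is underlying, and a rule of palatalization before a front vowel — /k/ becomes palato-alveolar [tʃ] before a front vowel — gives [tʃ].
The one attested form of 'rope', [rafufɔka], shows underlying /rafufɔk/. Applying the same rule before a front vowel gives [rafufɔtʃi].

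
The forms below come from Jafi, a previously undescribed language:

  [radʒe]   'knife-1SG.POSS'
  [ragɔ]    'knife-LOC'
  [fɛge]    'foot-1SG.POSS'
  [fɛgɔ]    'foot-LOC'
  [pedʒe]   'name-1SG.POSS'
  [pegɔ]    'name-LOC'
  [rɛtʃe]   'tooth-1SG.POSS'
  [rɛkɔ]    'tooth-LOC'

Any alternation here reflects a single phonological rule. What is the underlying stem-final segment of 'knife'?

/dʒ/

In [radʒe] and [ragɔ] the final segment of 'knife' alternates: [dʒ] ~ [g].
Compare 'foot', with invariant [g] in [fɛge] and [fɛgɔ]: an analysis with underlying /g/ and a rule producing [dʒ] before the 1SG.POSS suffix would wrongly predict alternation here too.
The underlying segment must be /dʒ/; palato-alveolar /tʃ/ and /dʒ/ become [k] and [g] when no front vowel follows, yielding [g] there.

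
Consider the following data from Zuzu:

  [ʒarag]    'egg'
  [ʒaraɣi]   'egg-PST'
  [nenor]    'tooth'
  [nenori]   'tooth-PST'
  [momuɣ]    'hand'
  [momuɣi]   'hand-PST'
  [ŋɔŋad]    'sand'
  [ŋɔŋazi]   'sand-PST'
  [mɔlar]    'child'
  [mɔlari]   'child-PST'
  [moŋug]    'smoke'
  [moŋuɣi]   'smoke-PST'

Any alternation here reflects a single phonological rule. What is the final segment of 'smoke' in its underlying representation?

/g/

The root 'smoke' surfaces as [moŋug] and [moŋuɣi], with a stem-final [g] ~ [ɣ] alternation.
Compare 'hand', with invariant [ɣ] in [momuɣ] and [momuɣi]: an analysis with underlying /ɣ/ and a rule producing [g] in isolation would wrongly predict alternation here too.
So /g/ is underlying, and a rule of intervocalic spirantization — voiced stops become fricatives between vowels — gives [ɣ].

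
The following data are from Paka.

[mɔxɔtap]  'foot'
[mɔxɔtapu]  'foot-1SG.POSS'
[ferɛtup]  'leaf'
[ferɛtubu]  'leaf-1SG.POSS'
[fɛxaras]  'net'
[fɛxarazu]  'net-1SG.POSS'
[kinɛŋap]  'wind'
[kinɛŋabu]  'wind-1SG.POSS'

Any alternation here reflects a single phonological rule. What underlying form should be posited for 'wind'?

/kinɛŋab/

The root 'wind' surfaces as [kinɛŋap] and [kinɛŋabu], with a stem-final [p] ~ [b] alternation.
If /p/ were underlying and a rule turned it into [b] before the 1SG.POSS suffix, 'foot' would also alternate; but it has [p] in both [mɔxɔtap] and [mɔxɔtapu].
Therefore /b/ is basic and [p] is derived by word-final obstruent devoicing (voiced obstruents become voiceless word-finally).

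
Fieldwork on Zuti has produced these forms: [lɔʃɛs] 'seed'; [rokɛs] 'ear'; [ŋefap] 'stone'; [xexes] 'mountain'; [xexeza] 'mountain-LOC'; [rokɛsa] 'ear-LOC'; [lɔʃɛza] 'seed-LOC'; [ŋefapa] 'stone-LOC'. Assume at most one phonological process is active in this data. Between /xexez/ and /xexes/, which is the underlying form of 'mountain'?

/xexez/

The root 'mountain' surfaces as [xexes] and [xexeza], with a stem-final [s] ~ [z] alternation.
But 'ear' keeps [s] in both environments ([rokɛs], [rokɛsa]), so there is no rule changing /s/ to [z] before the LOC suffix.
The alternation reflects word-final obstruent devoicing: voiced obstruents become voiceless word-finally. /z/ is underlying.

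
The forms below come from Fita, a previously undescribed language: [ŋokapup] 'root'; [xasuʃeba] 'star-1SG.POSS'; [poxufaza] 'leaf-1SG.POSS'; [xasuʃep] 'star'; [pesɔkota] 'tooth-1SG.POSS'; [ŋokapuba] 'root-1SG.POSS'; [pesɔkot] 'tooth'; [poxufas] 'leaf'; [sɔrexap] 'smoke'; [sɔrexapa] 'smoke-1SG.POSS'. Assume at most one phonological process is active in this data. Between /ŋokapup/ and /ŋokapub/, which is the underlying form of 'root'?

In [ŋokapup] and [ŋokapuba] the final segment of 'root' alternates: [p] ~ [b].
Compare 'smoke', with invariant [p] in [sɔrexap] and [sɔrexapa]: an analysis with underlying /p/ and a rule producing [b] before the 1SG.POSS suffix would wrongly predict alternation here too.
The underlying segment must be /b/; voiced obstruents become voiceless word-finally, yielding [p] there.

/ŋokapub/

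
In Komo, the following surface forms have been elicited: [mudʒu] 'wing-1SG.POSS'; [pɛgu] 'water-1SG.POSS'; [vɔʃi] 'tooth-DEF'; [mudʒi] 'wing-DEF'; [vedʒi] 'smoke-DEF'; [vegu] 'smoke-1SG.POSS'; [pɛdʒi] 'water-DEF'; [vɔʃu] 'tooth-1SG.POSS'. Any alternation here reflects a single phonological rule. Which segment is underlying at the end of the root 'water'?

/g/

The root 'water' surfaces as [pɛgu] and [pɛdʒi], with a stem-final [g] ~ [dʒ] alternation.
But 'wing' keeps [dʒ] in both environments ([mudʒu], [mudʒi]), so there is no rule changing /dʒ/ to [g] before the 1SG.POSS suffix.
So /g/ is underlying, and a rule of palatalization before a front vowel — /g/ becomes palato-alveolar [dʒ] before a front vowel — gives [dʒ].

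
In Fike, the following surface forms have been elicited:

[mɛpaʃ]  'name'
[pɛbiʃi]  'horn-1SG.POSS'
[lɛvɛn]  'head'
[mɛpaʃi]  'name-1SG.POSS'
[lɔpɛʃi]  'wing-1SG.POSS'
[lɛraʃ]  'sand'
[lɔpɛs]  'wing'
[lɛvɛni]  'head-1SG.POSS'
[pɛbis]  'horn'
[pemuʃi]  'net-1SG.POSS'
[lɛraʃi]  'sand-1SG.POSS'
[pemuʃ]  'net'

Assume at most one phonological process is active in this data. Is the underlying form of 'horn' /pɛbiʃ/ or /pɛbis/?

/pɛbis/

The stem for 'horn' ends in [s] in [pɛbis] but [ʃ] in [pɛbiʃi].
But 'name' keeps [ʃ] in both environments ([mɛpaʃ], [mɛpaʃi]), so there is no rule changing /ʃ/ to [s] in isolation.
Therefore /s/ is basic and [ʃ] is derived by palatalization before a front vowel (/s/ becomes palato-alveolar [ʃ] before a front vowel).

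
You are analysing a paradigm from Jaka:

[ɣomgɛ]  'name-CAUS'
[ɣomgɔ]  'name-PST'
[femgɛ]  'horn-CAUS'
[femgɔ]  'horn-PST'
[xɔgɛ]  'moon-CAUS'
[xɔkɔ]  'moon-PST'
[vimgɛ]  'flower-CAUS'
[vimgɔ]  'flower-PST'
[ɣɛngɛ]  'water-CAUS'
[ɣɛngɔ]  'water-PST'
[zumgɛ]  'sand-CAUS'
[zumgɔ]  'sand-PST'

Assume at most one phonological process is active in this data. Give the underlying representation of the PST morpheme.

The PST morpheme has two allomorphs, [-gɔ] and [-kɔ].
The CAUS suffix, which begins with [g], is invariant after every stem; so [g] is not altered by any rule here.
The PST suffix is therefore /-kɔ/ underlyingly, with post-nasal voicing: voiceless stops become voiced after a nasal.

/-kɔ/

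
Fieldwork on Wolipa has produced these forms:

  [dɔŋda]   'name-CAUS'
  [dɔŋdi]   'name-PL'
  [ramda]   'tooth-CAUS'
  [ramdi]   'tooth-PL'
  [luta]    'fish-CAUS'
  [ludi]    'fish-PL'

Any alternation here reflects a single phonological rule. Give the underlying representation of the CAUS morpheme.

/-ta/

The CAUS morpheme has two allomorphs, [-da] and [-ta].
By contrast the PL suffix keeps its initial [d] throughout — that segment must be underlying.
The CAUS suffix is therefore /-ta/ underlyingly, with post-nasal voicing: voiceless stops become voiced after a nasal.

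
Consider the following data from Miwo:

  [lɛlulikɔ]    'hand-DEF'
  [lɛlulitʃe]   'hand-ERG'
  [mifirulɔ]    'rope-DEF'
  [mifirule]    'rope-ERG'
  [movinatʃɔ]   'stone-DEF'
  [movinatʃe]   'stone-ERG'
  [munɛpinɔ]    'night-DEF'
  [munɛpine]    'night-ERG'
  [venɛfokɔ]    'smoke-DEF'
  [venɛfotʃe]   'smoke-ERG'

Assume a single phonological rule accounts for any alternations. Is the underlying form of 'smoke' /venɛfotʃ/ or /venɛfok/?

'smoke' shows [k] ~ [tʃ] at the end of the stem ([venɛfokɔ] vs [venɛfotʃe]).
But 'stone' keeps [tʃ] in both environments ([movinatʃɔ], [movinatʃe]), so there is no rule changing /tʃ/ to [k] before the DEF suffix.
Therefore /k/ is basic and [tʃ] is derived by palatalization before a front vowel (/k/ becomes palato-alveolar [tʃ] before a front vowel).

/venɛfok/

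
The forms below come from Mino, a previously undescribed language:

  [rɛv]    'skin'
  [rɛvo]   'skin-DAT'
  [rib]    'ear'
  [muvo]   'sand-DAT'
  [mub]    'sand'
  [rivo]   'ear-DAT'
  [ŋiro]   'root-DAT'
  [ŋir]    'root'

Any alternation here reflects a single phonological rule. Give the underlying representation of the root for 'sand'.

/mub/

'sand' shows [v] ~ [b] at the end of the stem ([muvo] vs [mub]).
The stem 'skin' ([rɛvo], [rɛv]) shows [v] unchanged in both environments, so [v] cannot be basic with [b] derived in isolation.
The underlying segment must be /b/; voiced stops become fricatives between vowels, yielding [v] there.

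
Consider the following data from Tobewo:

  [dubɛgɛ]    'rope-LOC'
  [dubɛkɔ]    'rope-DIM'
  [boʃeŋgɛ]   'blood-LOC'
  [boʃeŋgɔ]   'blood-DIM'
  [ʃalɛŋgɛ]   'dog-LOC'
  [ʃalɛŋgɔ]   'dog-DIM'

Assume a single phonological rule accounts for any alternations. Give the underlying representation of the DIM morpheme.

The DIM suffix surfaces as [-gɔ] and [-kɔ], depending on the final segment of the stem.
By contrast the LOC suffix keeps its initial [g] throughout — that segment must be underlying.
So the underlying form is /-kɔ/, and voiceless stops become voiced after a nasal.

/-kɔ/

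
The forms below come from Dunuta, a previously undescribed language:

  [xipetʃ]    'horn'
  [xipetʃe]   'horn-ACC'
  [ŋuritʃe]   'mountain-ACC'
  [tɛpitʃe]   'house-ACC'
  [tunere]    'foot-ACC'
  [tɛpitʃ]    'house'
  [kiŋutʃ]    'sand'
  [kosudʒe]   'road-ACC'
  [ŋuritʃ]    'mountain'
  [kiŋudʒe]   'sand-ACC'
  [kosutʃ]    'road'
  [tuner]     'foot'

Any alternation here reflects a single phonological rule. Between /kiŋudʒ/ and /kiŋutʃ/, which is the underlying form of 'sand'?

The root 'sand' surfaces as [kiŋutʃ] and [kiŋudʒe], with a stem-final [tʃ] ~ [dʒ] alternation.
The stem 'house' ([tɛpitʃ], [tɛpitʃe]) shows [tʃ] unchanged in both environments, so [tʃ] cannot be basic with [dʒ] derived before the ACC suffix.
So /dʒ/ is underlying, and a rule of word-final obstruent devoicing — voiced obstruents become voiceless word-finally — gives [tʃ].

/kiŋudʒ/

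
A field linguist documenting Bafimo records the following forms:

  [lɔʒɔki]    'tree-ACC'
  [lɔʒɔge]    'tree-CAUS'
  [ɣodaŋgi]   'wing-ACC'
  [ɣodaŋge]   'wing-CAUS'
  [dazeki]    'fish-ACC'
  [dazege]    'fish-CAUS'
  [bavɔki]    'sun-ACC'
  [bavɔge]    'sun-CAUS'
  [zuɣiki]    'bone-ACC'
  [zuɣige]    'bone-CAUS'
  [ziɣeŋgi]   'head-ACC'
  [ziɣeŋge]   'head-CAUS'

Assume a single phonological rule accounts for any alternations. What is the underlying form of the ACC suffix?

/-ki/

The ACC suffix surfaces as [-gi] and [-ki], depending on the final segment of the stem.
By contrast the CAUS suffix keeps its initial [g] throughout — that segment must be underlying.
So the underlying form is /-ki/, and voiceless stops become voiced after a nasal.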